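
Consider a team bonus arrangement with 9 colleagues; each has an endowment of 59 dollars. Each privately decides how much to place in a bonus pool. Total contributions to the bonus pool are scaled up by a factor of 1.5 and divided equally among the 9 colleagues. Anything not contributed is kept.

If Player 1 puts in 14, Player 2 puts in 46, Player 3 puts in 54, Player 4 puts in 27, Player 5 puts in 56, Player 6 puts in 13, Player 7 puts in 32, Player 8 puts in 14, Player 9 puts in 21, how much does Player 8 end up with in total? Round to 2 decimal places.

Total contributed: 14 + 46 + 54 + 27 + 56 + 13 + 32 + 14 + 21 = 277.
Each receives 1.5 × 277 / 9 = 46.17 from the bonus pool.
Player 8 keeps 59 − 14 = 45, so Player 8's payoff is 45 + 46.17 = 91.17.

91.17 dollars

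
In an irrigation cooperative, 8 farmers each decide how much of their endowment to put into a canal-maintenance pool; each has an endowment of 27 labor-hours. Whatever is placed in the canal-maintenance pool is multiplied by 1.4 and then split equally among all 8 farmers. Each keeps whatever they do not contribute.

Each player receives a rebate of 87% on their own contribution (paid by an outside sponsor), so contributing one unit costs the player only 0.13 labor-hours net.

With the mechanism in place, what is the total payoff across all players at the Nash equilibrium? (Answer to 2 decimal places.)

With the mechanism, a contributed unit returns (1.4/8) / 0.13 = 1.3462 per unit of net cost to the contributor — now above 1 — so contributing fully is weakly dominant for every player.
At the Nash equilibrium everyone contributes 27. Group total payoff = 8 × (27 × 0.87 + 1.4 × 27) = 490.32.

490.32 labor-hours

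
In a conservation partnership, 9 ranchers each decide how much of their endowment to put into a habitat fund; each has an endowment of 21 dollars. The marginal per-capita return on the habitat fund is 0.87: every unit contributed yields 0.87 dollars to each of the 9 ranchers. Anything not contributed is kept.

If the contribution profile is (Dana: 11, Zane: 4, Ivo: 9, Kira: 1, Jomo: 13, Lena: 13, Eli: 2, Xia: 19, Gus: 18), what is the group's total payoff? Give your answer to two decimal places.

Total contributed: 11 + 4 + 9 + 1 + 13 + 13 + 2 + 19 + 18 = 90; total kept: 9 × 21 − 90 = 99.
The habitat fund pays out 0.87 × 9 × 90 = 704.70 in aggregate.
Group total = 99 + 704.70 = 803.70.

803.70 dollars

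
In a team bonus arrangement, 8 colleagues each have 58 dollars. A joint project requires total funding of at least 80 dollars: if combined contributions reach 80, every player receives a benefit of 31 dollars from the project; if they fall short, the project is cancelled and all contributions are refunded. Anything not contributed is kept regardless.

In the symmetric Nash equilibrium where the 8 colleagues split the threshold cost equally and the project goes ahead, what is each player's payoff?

79 dollars

Equal share of the threshold: 80/8 = 10.
At this profile no one gains by cutting their contribution: any cut drops the total below 80, the project is cancelled, contributions are refunded, and the deviator ends with 58, which is less than 58 − 10 + 31 = 79. Contributing more than 10 just wastes the excess. So contributing exactly 10 is a best response.
Each player's payoff: 58 − 10 + 31 = 79.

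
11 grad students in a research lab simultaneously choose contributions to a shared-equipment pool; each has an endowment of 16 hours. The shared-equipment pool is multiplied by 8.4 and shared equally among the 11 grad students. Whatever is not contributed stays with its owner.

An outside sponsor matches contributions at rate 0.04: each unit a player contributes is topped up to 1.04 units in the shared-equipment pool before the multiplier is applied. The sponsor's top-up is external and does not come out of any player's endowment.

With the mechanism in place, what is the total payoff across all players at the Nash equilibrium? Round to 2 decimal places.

176.00 hours

Even with the mechanism, each unit contributed returns only 8.4 × 1.04 / 11 = 0.7942 per unit of net cost, so contributing nothing is still dominant.
At the Nash equilibrium no one contributes; group total payoff = 11 × 16 = 176.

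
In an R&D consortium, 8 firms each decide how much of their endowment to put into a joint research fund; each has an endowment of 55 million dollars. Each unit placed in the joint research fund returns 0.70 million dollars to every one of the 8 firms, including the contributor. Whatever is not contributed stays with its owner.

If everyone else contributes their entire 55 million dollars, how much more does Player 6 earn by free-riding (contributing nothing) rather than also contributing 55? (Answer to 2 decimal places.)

Switching from a contribution of 55 to 0 lets Player 6 keep an extra 55 million dollars, but lowers the joint research fund by 55, which costs Player 6 their own share of that drop: 0.70 × 55 = 38.50.
Net gain = 55 − 38.50 = 16.50. The private return per contributed unit (0.70) is below 1, so free-riding is indeed the best response regardless of what the others do.

16.50 million dollars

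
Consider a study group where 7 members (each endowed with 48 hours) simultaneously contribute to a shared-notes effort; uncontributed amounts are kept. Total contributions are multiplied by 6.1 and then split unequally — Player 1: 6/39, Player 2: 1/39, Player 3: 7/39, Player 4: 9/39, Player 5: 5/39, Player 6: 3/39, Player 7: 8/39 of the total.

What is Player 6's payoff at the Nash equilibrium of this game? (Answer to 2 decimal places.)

Player j's private return per contributed unit is 6.1 × (j's share). Contributing is weakly dominant for j when that share is at least 1/6.1 = 0.1639, and contributing 0 is dominant otherwise.
The shares above 0.1639 belong to Player 3, Player 4 and Player 7, contributing 48 each; the remaining 4 contribute 0. Total contributed: 144.
Player 6 keeps 48 and receives 6.1 × 144 × 3/39 = 67.57 from the shared-notes effort, for a payoff of 115.57.

115.57 hours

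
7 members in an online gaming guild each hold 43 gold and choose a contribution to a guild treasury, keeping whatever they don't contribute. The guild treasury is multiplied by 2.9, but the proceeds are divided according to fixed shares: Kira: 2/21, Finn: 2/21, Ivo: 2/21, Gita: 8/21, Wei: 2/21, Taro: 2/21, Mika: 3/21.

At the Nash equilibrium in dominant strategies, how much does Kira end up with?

A player with share s gets back 2.9·s per unit contributed, so full contribution is dominant for anyone with s > 1/2.9 = 0.3448 and zero contribution is dominant for anyone below.
Only Gita (8/21) clears that bar, contributing 43; the remaining 6 contribute 0. Total contributed: 43.
Kira keeps 43 and receives 2.9 × 43 × 2/21 = 11.88 from the guild treasury, for a payoff of 54.88.

54.88 gold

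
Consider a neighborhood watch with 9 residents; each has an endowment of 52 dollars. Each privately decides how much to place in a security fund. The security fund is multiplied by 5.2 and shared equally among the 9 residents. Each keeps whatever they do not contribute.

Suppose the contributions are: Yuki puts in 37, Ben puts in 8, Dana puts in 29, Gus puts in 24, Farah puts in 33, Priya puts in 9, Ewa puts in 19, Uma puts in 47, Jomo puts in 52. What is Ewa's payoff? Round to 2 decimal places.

182.07 dollars

Total contributed: 37 + 8 + 29 + 24 + 33 + 9 + 19 + 47 + 52 = 258.
Each receives 5.2 × 258 / 9 = 149.07 from the security fund.
Ewa keeps 52 − 19 = 33, so Ewa's payoff is 33 + 149.07 = 182.07.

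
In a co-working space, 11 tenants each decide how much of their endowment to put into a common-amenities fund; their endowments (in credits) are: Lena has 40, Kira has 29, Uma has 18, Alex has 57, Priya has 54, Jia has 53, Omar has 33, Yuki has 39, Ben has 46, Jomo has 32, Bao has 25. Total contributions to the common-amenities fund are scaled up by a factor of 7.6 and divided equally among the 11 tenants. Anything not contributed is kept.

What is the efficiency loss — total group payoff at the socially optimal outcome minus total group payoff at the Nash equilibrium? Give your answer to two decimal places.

2811.60 credits

The private return per contributed unit is 7.6/11 = 0.6909 < 1 for every player regardless of endowment, so the Nash equilibrium is zero contribution and the group total is Σ E_j = 40 + 29 + 18 + 57 + 54 + 53 + 33 + 39 + 46 + 32 + 25 = 426.
Each contributed unit returns 7.600 to the group, so the social optimum is full contribution by everyone: group total = 7.600 × 426 = 3237.60.
Efficiency loss = (7.600 − 1) × 426 = 2811.60.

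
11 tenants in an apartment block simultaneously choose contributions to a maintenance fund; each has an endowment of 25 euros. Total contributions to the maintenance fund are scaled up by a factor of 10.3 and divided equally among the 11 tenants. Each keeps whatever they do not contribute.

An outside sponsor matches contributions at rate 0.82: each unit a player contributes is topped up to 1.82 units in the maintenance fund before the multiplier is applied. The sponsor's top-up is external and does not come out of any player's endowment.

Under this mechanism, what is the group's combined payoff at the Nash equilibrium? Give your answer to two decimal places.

5155.15 euros

Under the mechanism each unit contributed yields 10.3 × 1.82 / 11 = 1.7042 back to its contributor per unit of net cost, which exceeds 1, making full contribution the dominant choice for everyone.
So the Nash equilibrium is full contribution by all 11; the group earns 10.3 × 1.82 × 275 = 5155.15.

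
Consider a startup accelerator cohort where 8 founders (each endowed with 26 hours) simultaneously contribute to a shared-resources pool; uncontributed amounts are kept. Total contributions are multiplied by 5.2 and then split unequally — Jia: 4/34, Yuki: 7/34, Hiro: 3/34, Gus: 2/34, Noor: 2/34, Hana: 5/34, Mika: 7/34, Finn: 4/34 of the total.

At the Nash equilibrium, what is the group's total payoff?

Each unit j contributes comes back to j as 5.2 × (j's share), so j prefers to contribute only if that share exceeds 1/5.2 = 0.1923; otherwise keeping the unit dominates.
Yuki and Mika are above the threshold, contributing 26 each; the remaining 6 contribute 0. Total contributed: 52.
The shared-resources pool pays out 5.2 × 52 = 270.40 in total (split across the unequal shares, but the aggregate is all that matters for the group sum).
The 6 free-riders keep 26 each, adding 156. Group total = 156 + 270.40 = 426.40.

426.40 hours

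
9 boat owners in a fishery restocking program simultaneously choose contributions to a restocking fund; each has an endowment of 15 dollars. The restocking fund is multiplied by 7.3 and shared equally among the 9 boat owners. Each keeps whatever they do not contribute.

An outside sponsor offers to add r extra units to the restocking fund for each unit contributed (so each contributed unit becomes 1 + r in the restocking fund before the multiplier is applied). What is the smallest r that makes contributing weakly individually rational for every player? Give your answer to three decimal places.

0.233

With matching at rate r, one contributed unit becomes (1 + r) in the restocking fund and returns 7.3 × (1 + r) / 9 to the contributor.
Setting this equal to 1: 1 + r = 9/7.3 = 1.2329.
So the minimum matching rate is r = 1.2329 − 1 = 0.233.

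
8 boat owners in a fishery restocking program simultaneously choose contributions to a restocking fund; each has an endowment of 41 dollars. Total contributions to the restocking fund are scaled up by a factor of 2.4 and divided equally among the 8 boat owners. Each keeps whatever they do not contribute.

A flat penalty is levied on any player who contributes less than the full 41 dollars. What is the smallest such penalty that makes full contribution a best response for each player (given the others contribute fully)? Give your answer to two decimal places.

28.70 dollars

Given the others contribute fully, the best deviation is to contribute 0 (any partial contribution still incurs the fine and gives up units whose private return 0.3000 is below 1).
Deviating from 41 to 0 saves 41 dollars but forfeits the deviator's share of the drop in the restocking fund: 2.4/8 × 41 = 12.30.
So the deviation gain is 41 − 12.30 = 28.70, and the fine must be at least 28.70 dollars to wipe it out.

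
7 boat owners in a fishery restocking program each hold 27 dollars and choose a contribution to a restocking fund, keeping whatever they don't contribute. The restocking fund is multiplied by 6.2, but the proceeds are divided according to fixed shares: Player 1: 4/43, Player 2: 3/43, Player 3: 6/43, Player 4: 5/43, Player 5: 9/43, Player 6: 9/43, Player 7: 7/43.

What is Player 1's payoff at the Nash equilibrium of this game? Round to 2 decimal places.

A player with share s gets back 6.2·s per unit contributed, so full contribution is dominant for anyone with s > 1/6.2 = 0.1613 and zero contribution is dominant for anyone below.
Player 5, Player 6 and Player 7 clear that bar, contributing 27 each; the remaining 4 contribute 0. Total contributed: 81.
Player 1 keeps 27 and receives 6.2 × 81 × 4/43 = 46.72 from the restocking fund, for a payoff of 73.72.

73.72 dollars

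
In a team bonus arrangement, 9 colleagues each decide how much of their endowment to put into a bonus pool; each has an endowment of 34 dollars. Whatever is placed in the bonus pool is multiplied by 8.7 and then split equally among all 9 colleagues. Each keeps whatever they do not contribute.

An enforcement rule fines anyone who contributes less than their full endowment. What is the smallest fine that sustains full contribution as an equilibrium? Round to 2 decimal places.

Given the others contribute fully, the best deviation is to contribute 0 (any partial contribution still incurs the fine and gives up units whose private return 0.9667 is below 1).
Deviating from 34 to 0 saves 34 dollars but forfeits the deviator's share of the drop in the bonus pool: 8.7/9 × 34 = 32.87.
So the deviation gain is 34 − 32.87 = 1.13, and the fine must be at least 1.13 dollars to wipe it out.

1.13 dollars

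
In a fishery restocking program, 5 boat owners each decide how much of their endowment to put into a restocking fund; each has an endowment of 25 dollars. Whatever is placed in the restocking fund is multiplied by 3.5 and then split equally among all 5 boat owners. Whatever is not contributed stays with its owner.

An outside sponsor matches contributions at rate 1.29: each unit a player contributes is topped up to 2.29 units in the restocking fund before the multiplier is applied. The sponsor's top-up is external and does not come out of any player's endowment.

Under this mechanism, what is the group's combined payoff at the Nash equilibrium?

Under the mechanism each unit contributed yields 3.5 × 2.29 / 5 = 1.6030 back to its contributor per unit of net cost, which exceeds 1, making full contribution the dominant choice for everyone.
At the Nash equilibrium everyone contributes 25. Group total payoff = 3.5 × 2.29 × 125 = 1001.88.

1001.88 dollars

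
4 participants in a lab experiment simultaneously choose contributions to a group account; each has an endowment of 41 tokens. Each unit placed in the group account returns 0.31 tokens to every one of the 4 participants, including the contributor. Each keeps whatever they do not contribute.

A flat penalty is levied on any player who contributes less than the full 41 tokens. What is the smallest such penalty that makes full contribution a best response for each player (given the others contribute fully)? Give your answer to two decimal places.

28.29 tokens

Given the others contribute fully, the best deviation is to contribute 0 (any partial contribution still incurs the fine and gives up units whose private return 0.31 is below 1).
Deviating from 41 to 0 saves 41 tokens but forfeits the deviator's share of the drop in the group account: 0.31 × 41 = 12.71.
So the deviation gain is 41 − 12.71 = 28.29, and the fine must be at least 28.29 tokens to wipe it out.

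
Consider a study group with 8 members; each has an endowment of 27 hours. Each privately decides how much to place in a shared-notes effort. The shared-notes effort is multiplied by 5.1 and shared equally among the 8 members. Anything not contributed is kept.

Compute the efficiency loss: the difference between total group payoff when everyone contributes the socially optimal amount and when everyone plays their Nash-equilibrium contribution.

Each contributed unit returns 5.1/8 = 0.6375 to its contributor — below 1 — so contributing 0 is dominant for every player. At the Nash equilibrium everyone keeps their 27, and the group total is 8 × 27 = 216.
Each contributed unit returns 5.100 to the group as a whole (0.6375 to each of 8 players), which exceeds 1, so the social optimum is full contribution: group total = 5.100 × 216 = 1101.60.
Efficiency loss = 1101.60 − 216 = 885.60.

885.60 hours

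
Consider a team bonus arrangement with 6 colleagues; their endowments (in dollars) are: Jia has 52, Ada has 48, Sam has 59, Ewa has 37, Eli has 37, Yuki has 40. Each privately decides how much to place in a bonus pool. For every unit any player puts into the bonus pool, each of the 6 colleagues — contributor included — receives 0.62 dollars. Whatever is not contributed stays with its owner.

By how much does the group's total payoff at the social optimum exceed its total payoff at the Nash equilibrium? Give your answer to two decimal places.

742.56 dollars

The private return per contributed unit is 0.62 < 1 for everyone, so the Nash equilibrium is zero contribution and the group total is Σ E_j = 52 + 48 + 59 + 37 + 37 + 40 = 273.
Each contributed unit returns 3.720 to the group, so the social optimum is full contribution by everyone: group total = 3.720 × 273 = 1015.56.
Efficiency loss = (3.720 − 1) × 273 = 742.56.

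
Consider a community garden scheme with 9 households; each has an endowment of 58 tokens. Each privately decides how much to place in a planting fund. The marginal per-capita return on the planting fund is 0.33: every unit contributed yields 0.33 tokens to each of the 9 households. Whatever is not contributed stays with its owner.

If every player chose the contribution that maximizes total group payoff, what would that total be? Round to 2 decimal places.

1550.34 tokens

Each contributed unit returns 2.970 to the group as a whole (0.33 to each of 9 players), which exceeds 1, so the social optimum is full contribution: group total = 2.970 × 522 = 1550.34.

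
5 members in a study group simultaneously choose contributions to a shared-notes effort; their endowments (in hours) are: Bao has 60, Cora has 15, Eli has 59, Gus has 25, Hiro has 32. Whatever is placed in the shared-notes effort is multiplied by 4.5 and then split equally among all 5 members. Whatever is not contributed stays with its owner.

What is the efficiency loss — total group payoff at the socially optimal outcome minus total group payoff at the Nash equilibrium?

The private return per contributed unit is 4.5/5 = 0.9000 < 1 for every player regardless of endowment, so the Nash equilibrium is zero contribution and the group total is Σ E_j = 60 + 15 + 59 + 25 + 32 = 191.
Each contributed unit returns 4.500 to the group, so the social optimum is full contribution by everyone: group total = 4.500 × 191 = 859.50.
Efficiency loss = (4.500 − 1) × 191 = 668.50.

668.50 hours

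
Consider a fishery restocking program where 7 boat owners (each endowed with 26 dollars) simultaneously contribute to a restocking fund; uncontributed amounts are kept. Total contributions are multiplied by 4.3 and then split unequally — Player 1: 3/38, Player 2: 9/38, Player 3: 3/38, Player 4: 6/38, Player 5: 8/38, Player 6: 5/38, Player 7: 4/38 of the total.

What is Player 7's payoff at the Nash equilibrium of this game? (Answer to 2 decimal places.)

37.77 dollars

Each unit j contributes comes back to j as 4.3 × (j's share), so j prefers to contribute only if that share exceeds 1/4.3 = 0.2326; otherwise keeping the unit dominates.
Player 2 alone (share 9/38) is above the threshold, contributing 26; the remaining 6 contribute 0. Total contributed: 26.
Player 7 keeps 26 and receives 4.3 × 26 × 4/38 = 11.77 from the restocking fund, for a payoff of 37.77.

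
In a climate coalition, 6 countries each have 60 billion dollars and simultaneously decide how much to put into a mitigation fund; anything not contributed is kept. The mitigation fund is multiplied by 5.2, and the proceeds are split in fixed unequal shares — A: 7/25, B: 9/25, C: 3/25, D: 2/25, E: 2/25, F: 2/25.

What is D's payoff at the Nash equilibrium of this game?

Player j's private return per contributed unit is 5.2 × (j's share). Contributing is weakly dominant for j when that share is at least 1/5.2 = 0.1923, and contributing 0 is dominant otherwise.
A and B clear that bar, contributing 60 each; the remaining 4 contribute 0. Total contributed: 120.
D keeps 60 and receives 5.2 × 120 × 2/25 = 49.92 from the mitigation fund, for a payoff of 109.92.

109.92 billion dollars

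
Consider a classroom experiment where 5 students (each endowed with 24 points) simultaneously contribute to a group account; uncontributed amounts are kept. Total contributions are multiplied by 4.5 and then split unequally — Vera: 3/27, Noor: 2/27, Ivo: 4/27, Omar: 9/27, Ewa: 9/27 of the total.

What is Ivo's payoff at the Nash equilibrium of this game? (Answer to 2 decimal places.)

A player with share s gets back 4.5·s per unit contributed, so full contribution is dominant for anyone with s > 1/4.5 = 0.2222 and zero contribution is dominant for anyone below.
Omar and Ewa clear that bar, contributing 24 each; the remaining 3 contribute 0. Total contributed: 48.
Ivo keeps 24 and receives 4.5 × 48 × 4/27 = 32.00 from the group account, for a payoff of 56.00.

56.00 points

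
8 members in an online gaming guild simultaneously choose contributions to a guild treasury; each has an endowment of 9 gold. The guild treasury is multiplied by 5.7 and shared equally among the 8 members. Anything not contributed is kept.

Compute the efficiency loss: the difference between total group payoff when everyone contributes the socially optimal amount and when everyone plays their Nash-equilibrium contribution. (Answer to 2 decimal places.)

Each contributed unit returns 5.7/8 = 0.7125 to its contributor — below 1 — so contributing 0 is dominant for every player. At the Nash equilibrium everyone keeps their 9, and the group total is 8 × 9 = 72.
Each contributed unit returns 5.700 to the group as a whole (0.7125 to each of 8 players), which exceeds 1, so the social optimum is full contribution: group total = 5.700 × 72 = 410.40.
Efficiency loss = 410.40 − 72 = 338.40.

338.40 gold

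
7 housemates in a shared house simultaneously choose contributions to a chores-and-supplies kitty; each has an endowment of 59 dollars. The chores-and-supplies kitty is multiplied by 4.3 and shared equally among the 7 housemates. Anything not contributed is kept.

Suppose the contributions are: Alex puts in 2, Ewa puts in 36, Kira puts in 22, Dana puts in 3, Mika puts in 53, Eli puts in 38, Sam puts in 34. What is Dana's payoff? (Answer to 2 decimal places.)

171.49 dollars

Total contributed: 2 + 36 + 22 + 3 + 53 + 38 + 34 = 188.
Each receives 4.3 × 188 / 7 = 115.49 from the chores-and-supplies kitty.
Dana keeps 59 − 3 = 56, so Dana's payoff is 56 + 115.49 = 171.49.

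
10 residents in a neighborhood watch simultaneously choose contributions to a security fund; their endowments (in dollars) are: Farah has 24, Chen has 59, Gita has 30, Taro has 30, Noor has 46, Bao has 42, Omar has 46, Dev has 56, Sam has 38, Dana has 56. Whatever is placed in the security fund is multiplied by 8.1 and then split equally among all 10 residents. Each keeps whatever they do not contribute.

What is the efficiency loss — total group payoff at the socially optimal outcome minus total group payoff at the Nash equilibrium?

The private return per contributed unit is 8.1/10 = 0.8100 < 1 for every player regardless of endowment, so the Nash equilibrium is zero contribution and the group total is Σ E_j = 24 + 59 + 30 + 30 + 46 + 42 + 46 + 56 + 38 + 56 = 427.
Each contributed unit returns 8.100 to the group, so the social optimum is full contribution by everyone: group total = 8.100 × 427 = 3458.70.
Efficiency loss = (8.100 − 1) × 427 = 3031.70.

3031.70 dollars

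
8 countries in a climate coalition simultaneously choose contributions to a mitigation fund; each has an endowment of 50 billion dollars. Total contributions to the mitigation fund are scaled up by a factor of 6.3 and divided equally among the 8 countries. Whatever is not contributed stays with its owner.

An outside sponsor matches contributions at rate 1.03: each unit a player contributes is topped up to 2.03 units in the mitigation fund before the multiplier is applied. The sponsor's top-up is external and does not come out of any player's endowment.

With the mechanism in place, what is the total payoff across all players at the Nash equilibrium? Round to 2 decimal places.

5115.60 billion dollars

With the mechanism, a contributed unit returns 6.3 × 2.03 / 8 = 1.5986 per unit of net cost to the contributor — now above 1 — so contributing fully is weakly dominant for every player.
At the Nash equilibrium everyone contributes 50. Group total payoff = 6.3 × 2.03 × 400 = 5115.60.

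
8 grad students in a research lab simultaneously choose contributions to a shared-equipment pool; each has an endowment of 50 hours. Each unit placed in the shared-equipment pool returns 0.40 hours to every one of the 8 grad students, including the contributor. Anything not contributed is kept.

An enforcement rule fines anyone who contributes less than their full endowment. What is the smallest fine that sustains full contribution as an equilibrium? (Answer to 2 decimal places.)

Given the others contribute fully, the best deviation is to contribute 0 (any partial contribution still incurs the fine and gives up units whose private return 0.40 is below 1).
Deviating from 50 to 0 saves 50 hours but forfeits the deviator's share of the drop in the shared-equipment pool: 0.40 × 50 = 20.00.
So the deviation gain is 50 − 20.00 = 30.00, and the fine must be at least 30.00 hours to wipe it out.

30.00 hours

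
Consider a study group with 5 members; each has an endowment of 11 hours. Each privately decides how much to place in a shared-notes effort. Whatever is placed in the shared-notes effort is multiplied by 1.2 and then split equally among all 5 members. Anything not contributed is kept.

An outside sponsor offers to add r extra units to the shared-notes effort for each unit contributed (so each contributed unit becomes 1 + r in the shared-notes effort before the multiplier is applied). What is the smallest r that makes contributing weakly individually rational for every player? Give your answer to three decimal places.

3.167

With matching at rate r, one contributed unit becomes (1 + r) in the shared-notes effort and returns 1.2 × (1 + r) / 5 to the contributor.
Setting this equal to 1: 1 + r = 5/1.2 = 4.1667.
So the minimum matching rate is r = 4.1667 − 1 = 3.167.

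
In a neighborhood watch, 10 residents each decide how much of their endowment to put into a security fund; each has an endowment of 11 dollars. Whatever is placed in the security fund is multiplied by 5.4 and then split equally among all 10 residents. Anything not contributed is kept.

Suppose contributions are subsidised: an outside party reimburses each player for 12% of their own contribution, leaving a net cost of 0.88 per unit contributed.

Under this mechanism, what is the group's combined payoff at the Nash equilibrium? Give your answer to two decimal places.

110.00 dollars

With the mechanism, a contributed unit returns (5.4/10) / 0.88 = 0.6136 per unit of net cost — still below 1 — so contributing 0 remains dominant for every player.
At the Nash equilibrium no one contributes; group total payoff = 10 × 11 = 110.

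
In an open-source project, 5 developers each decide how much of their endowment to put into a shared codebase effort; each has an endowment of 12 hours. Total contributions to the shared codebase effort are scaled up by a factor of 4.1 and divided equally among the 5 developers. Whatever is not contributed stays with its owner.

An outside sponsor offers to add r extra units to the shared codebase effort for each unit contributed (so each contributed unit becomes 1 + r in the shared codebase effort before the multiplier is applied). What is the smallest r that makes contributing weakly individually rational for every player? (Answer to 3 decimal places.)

With matching at rate r, one contributed unit becomes (1 + r) in the shared codebase effort and returns 4.1 × (1 + r) / 5 to the contributor.
Setting this equal to 1: 1 + r = 5/4.1 = 1.2195.
So the minimum matching rate is r = 1.2195 − 1 = 0.220.

0.220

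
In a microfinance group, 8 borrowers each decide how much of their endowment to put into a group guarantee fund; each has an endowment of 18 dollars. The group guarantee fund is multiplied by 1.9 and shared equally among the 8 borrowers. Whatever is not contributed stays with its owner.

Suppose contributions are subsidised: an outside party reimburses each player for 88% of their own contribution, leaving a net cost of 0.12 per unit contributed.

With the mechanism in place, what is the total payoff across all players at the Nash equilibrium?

400.32 dollars

Under the mechanism each unit contributed yields (1.9/8) / 0.12 = 1.9792 back to its contributor per unit of net cost, which exceeds 1, making full contribution the dominant choice for everyone.
So the Nash equilibrium is full contribution by all 8; the group earns 8 × (18 × 0.88 + 1.9 × 18) = 400.32.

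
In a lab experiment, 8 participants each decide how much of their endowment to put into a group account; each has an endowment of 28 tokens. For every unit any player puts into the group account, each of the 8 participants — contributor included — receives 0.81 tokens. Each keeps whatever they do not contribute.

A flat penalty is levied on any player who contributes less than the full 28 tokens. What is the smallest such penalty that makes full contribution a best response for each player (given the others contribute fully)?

Given the others contribute fully, the best deviation is to contribute 0 (any partial contribution still incurs the fine and gives up units whose private return 0.81 is below 1).
Deviating from 28 to 0 saves 28 tokens but forfeits the deviator's share of the drop in the group account: 0.81 × 28 = 22.68.
So the deviation gain is 28 − 22.68 = 5.32, and the fine must be at least 5.32 tokens to wipe it out.

5.32 tokens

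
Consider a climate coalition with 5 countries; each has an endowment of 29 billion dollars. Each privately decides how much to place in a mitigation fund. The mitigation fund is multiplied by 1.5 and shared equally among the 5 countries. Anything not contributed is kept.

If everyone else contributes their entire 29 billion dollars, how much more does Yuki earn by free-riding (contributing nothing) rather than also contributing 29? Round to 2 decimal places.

20.30 billion dollars

Switching from a contribution of 29 to 0 lets Yuki keep an extra 29 billion dollars, but lowers the mitigation fund by 29, which costs Yuki their own share of that drop: 1.5/5 × 29 = 8.70.
Net gain = 29 − 8.70 = 20.30. The private return per contributed unit (0.3000) is below 1, so free-riding is indeed the best response regardless of what the others do.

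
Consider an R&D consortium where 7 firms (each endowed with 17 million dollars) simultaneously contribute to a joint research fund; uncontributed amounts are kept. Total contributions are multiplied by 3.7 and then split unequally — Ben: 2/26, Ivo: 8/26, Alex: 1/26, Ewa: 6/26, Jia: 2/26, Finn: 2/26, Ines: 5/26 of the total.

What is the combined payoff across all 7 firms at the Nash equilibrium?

A player with share s gets back 3.7·s per unit contributed, so full contribution is dominant for anyone with s > 1/3.7 = 0.2703 and zero contribution is dominant for anyone below.
Only Ivo (8/26) clears that bar, contributing 17; the remaining 6 contribute 0. Total contributed: 17.
The joint research fund pays out 3.7 × 17 = 62.90 in total (split across the unequal shares, but the aggregate is all that matters for the group sum).
The 6 free-riders keep 17 each, adding 102. Group total = 102 + 62.90 = 164.90.

164.90 million dollars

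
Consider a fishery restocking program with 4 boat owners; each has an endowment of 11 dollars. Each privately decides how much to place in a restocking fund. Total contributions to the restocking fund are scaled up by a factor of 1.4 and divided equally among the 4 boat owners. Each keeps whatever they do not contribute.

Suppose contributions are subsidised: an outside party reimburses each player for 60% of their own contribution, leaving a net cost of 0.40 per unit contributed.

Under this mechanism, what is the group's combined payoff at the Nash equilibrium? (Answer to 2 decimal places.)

The effective private return is (1.4/4) / 0.40 = 0.8750, which is still under 1, so the mechanism doesn't change anyone's dominant strategy: zero contribution.
At the Nash equilibrium no one contributes; group total payoff = 4 × 11 = 44.

44.00 dollars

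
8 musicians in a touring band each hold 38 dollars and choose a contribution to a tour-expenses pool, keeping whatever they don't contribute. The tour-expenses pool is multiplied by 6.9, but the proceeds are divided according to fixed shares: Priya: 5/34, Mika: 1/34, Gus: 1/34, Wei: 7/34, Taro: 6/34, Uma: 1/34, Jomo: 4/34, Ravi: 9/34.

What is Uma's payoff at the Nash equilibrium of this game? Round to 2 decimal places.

A player with share s gets back 6.9·s per unit contributed, so full contribution is dominant for anyone with s > 1/6.9 = 0.1449 and zero contribution is dominant for anyone below.
The shares above 0.1449 belong to Priya, Wei, Taro and Ravi, contributing 38 each; the remaining 4 contribute 0. Total contributed: 152.
Uma keeps 38 and receives 6.9 × 152 × 1/34 = 30.85 from the tour-expenses pool, for a payoff of 68.85.

68.85 dollars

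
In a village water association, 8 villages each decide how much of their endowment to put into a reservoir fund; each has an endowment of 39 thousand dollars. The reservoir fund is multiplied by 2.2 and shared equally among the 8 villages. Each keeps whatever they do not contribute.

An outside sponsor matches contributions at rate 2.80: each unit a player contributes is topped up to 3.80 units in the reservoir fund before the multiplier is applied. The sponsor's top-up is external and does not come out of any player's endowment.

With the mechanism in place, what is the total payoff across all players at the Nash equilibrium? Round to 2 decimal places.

With the mechanism, a contributed unit returns 2.2 × 3.80 / 8 = 1.0450 per unit of net cost to the contributor — now above 1 — so contributing fully is weakly dominant for every player.
So the Nash equilibrium is full contribution by all 8; the group earns 2.2 × 3.80 × 312 = 2608.32.

2608.32 thousand dollars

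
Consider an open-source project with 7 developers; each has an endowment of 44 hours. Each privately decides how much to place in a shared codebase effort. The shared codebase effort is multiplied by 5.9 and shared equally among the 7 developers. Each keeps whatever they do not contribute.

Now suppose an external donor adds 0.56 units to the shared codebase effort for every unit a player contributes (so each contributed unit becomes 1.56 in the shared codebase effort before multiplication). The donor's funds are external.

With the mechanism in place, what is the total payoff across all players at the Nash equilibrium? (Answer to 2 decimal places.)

2834.83 hours

With the mechanism, a contributed unit returns 5.9 × 1.56 / 7 = 1.3149 per unit of net cost to the contributor — now above 1 — so contributing fully is weakly dominant for every player.
So the Nash equilibrium is full contribution by all 7; the group earns 5.9 × 1.56 × 308 = 2834.83.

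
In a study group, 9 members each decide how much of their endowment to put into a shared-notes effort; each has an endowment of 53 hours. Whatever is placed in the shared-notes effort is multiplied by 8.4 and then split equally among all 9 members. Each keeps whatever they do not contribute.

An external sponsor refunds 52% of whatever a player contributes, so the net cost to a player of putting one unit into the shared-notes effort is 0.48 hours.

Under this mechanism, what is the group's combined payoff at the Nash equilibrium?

Under the mechanism each unit contributed yields (8.4/9) / 0.48 = 1.9444 back to its contributor per unit of net cost, which exceeds 1, making full contribution the dominant choice for everyone.
At the Nash equilibrium everyone contributes 53. Group total payoff = 9 × (53 × 0.52 + 8.4 × 53) = 4254.84.

4254.84 hours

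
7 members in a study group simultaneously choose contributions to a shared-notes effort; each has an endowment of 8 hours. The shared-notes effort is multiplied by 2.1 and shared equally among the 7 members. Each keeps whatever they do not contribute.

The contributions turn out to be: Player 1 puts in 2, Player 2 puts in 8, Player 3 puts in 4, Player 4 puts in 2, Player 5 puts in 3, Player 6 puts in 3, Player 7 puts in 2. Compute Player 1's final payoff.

Total contributed: 2 + 8 + 4 + 2 + 3 + 3 + 2 = 24.
Each receives 2.1 × 24 / 7 = 7.20 from the shared-notes effort.
Player 1 keeps 8 − 2 = 6, so Player 1's payoff is 6 + 7.20 = 13.20.

13.20 hours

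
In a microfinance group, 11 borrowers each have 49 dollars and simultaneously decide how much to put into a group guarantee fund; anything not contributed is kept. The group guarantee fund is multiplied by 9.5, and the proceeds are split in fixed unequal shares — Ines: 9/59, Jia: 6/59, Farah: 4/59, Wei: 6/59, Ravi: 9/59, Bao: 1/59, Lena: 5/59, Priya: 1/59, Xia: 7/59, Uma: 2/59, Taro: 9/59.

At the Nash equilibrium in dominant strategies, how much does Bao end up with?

Each unit j contributes comes back to j as 9.5 × (j's share), so j prefers to contribute only if that share exceeds 1/9.5 = 0.1053; otherwise keeping the unit dominates.
The shares above 0.1053 belong to Ines, Ravi, Xia and Taro, contributing 49 each; the remaining 7 contribute 0. Total contributed: 196.
Bao keeps 49 and receives 9.5 × 196 × 1/59 = 31.56 from the group guarantee fund, for a payoff of 80.56.

80.56 dollars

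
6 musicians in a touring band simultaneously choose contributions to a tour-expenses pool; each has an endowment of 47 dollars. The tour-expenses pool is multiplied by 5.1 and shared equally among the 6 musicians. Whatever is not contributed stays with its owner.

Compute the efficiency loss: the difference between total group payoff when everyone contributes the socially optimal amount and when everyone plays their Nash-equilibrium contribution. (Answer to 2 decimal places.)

1156.20 dollars

Each contributed unit returns 5.1/6 = 0.8500 to its contributor — below 1 — so contributing 0 is dominant for every player. At the Nash equilibrium everyone keeps their 47, and the group total is 6 × 47 = 282.
Each contributed unit returns 5.100 to the group as a whole (0.8500 to each of 6 players), which exceeds 1, so the social optimum is full contribution: group total = 5.100 × 282 = 1438.20.
Efficiency loss = 1438.20 − 282 = 1156.20.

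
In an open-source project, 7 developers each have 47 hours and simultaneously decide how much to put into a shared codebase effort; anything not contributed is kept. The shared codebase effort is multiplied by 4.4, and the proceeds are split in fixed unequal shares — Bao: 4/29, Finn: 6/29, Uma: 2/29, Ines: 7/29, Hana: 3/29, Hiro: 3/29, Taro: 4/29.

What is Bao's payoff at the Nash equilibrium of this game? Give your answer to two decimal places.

Player j's private return per contributed unit is 4.4 × (j's share). Contributing is weakly dominant for j when that share is at least 1/4.4 = 0.2273, and contributing 0 is dominant otherwise.
Ines alone (share 7/29) is above the threshold, contributing 47; the remaining 6 contribute 0. Total contributed: 47.
Bao keeps 47 and receives 4.4 × 47 × 4/29 = 28.52 from the shared codebase effort, for a payoff of 75.52.

75.52 hours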